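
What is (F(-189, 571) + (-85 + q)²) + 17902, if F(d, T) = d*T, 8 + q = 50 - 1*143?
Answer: -55421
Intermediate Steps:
q = -101 (q = -8 + (50 - 1*143) = -8 + (50 - 143) = -8 - 93 = -101)
F(d, T) = T*d
(F(-189, 571) + (-85 + q)²) + 17902 = (571*(-189) + (-85 - 101)²) + 17902 = (-107919 + (-186)²) + 17902 = (-107919 + 34596) + 17902 = -73323 + 17902 = -55421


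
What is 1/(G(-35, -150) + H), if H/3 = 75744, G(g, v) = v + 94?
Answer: 1/227176 ≈ 4.4019e-6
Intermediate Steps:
G(g, v) = 94 + v
H = 227232 (H = 3*75744 = 227232)
1/(G(-35, -150) + H) = 1/((94 - 150) + 227232) = 1/(-56 + 227232) = 1/227176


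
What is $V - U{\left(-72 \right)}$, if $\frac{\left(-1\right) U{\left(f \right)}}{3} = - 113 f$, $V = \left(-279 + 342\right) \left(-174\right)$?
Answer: $13446$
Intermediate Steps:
$V = -10962$ ($V = 63 \left(-174\right) = -10962$)
$U{\left(f \right)} = 339 f$ ($U{\left(f \right)} = - 3 \left(- 113 f\right) = 339 f$)
$V - U{\left(-72 \right)} = -10962 - 339 \left(-72\right) = -10962 - -24408 = -10962 + 24408 = 13446$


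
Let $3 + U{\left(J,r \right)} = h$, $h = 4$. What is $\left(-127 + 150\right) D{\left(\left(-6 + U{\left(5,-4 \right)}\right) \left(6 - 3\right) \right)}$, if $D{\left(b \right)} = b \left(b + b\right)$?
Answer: $10350$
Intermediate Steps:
$U{\left(J,r \right)} = 1$ ($U{\left(J,r \right)} = -3 + 4 = 1$)
$D{\left(b \right)} = 2 b^{2}$ ($D{\left(b \right)} = b 2 b = 2 b^{2}$)
$\left(-127 + 150\right) D{\left(\left(-6 + U{\left(5,-4 \right)}\right) \left(6 - 3\right) \right)} = \left(-127 + 150\right) 2 \left(\left(-6 + 1\right) \left(6 - 3\right)\right)^{2} = 23 \cdot 2 \left(\left(-5\right) 3\right)^{2} = 23 \cdot 2 \left(-15\right)^{2} = 23 \cdot 2 \cdot 225 = 23 \cdot 450 = 10350$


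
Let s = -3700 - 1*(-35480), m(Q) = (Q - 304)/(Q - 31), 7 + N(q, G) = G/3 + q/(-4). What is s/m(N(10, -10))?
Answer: 8358140/1901 ≈ 4396.7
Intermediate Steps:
N(q, G) = -7 - q/4 + G/3 (N(q, G) = -7 + (G/3 + q/(-4)) = -7 + (G*(⅓) + q*(-¼)) = -7 + (G/3 - q/4) = -7 + (-q/4 + G/3) = -7 - q/4 + G/3)
m(Q) = (-304 + Q)/(-31 + Q)
s = 31780 (s = -3700 + 35480 = 31780)
s/m(N(10, -10)) = 31780/(((-304 + (-7 - ¼*10 + (⅓)*(-10)))/(-31 + (-7 - ¼*10 + (⅓)*(-10))))) = 31780/(((-304 + (-7 - 5/2 - 10/3))/(-31 + (-7 - 5/2 - 10/3)))) = 31780/(((-304 - 77/6)/(-31 - 77/6))) = 31780/((-1901/6/(-263/6))) = 31780/((-6/263*(-1901/6))) = 31780/(1901/263) = 31780*(263/1901) = 8358140/1901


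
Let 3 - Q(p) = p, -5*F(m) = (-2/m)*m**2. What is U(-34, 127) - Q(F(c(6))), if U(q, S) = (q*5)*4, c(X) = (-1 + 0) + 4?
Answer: -3409/5 ≈ -681.80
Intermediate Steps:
c(X) = 3 (c(X) = -1 + 4 = 3)
F(m) = 2*m/5 (F(m) = -(-2/m)*m**2/5 = -(-2)*m/5 = 2*m/5)
U(q, S) = 20*q (U(q, S) = (5*q)*4 = 20*q)
Q(p) = 3 - p
U(-34, 127) - Q(F(c(6))) = 20*(-34) - (3 - 2*3/5) = -680 - (3 - 1*6/5) = -680 - (3 - 6/5) = -680 - 1*9/5 = -680 - 9/5 = -3409/5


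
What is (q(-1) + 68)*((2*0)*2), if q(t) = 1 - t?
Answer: 0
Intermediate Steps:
(q(-1) + 68)*((2*0)*2) = ((1 - 1*(-1)) + 68)*((2*0)*2) = ((1 + 1) + 68)*(0*2) = (2 + 68)*0 = 70*0 = 0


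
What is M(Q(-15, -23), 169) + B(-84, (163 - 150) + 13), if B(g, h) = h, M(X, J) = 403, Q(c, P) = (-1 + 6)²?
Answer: 429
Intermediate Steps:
Q(c, P) = 25 (Q(c, P) = 5² = 25)
M(Q(-15, -23), 169) + B(-84, (163 - 150) + 13) = 403 + ((163 - 150) + 13) = 403 + (13 + 13) = 403 + 26 = 429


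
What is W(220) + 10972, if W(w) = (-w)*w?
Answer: -37428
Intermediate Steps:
W(w) = -w**2
W(220) + 10972 = -1*220**2 + 10972 = -1*48400 + 10972 = -48400 + 10972 = -37428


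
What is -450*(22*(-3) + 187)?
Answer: -54450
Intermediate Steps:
-450*(22*(-3) + 187) = -450*(-66 + 187) = -450*121 = -54450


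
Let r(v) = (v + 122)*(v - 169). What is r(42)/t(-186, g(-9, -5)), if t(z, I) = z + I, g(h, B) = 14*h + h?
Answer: 20828/321 ≈ 64.885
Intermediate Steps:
g(h, B) = 15*h
r(v) = (-169 + v)*(122 + v) (r(v) = (122 + v)*(-169 + v) = (-169 + v)*(122 + v))
t(z, I) = I + z
r(42)/t(-186, g(-9, -5)) = (-20618 + 42**2 - 47*42)/(15*(-9) - 186) = (-20618 + 1764 - 1974)/(-135 - 186) = -20828/(-321) = -20828*(-1/321) = 20828/321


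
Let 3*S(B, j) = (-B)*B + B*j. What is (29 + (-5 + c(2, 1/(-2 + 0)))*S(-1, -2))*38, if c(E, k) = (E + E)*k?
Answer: 3040/3 ≈ 1013.3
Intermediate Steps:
c(E, k) = 2*E*k (c(E, k) = (2*E)*k = 2*E*k)
S(B, j) = -B²/3 + B*j/3 (S(B, j) = ((-B)*B + B*j)/3 = (-B² + B*j)/3 = -B²/3 + B*j/3)
(29 + (-5 + c(2, 1/(-2 + 0)))*S(-1, -2))*38 = (29 + (-5 + 2*2/(-2 + 0))*((⅓)*(-1)*(-2 - 1*(-1))))*38 = (29 + (-5 + 2*2/(-2))*((⅓)*(-1)*(-2 + 1)))*38 = (29 + (-5 + 2*2*(-½))*((⅓)*(-1)*(-1)))*38 = (29 + (-5 - 2)*(⅓))*38 = (29 - 7*⅓)*38 = (29 - 7/3)*38 = (80/3)*38 = 3040/3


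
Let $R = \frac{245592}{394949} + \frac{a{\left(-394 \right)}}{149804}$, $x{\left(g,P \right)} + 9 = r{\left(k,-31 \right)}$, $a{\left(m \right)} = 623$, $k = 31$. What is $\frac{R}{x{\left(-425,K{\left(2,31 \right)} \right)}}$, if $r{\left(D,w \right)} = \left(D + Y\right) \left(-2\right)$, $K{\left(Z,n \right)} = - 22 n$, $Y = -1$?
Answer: $- \frac{37036717195}{4082380859724} \approx -0.0090723$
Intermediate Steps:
$r{\left(D,w \right)} = 2 - 2 D$ ($r{\left(D,w \right)} = \left(D - 1\right) \left(-2\right) = \left(-1 + D\right) \left(-2\right) = 2 - 2 D$)
$x{\left(g,P \right)} = -69$ ($x{\left(g,P \right)} = -9 + \left(2 - 62\right) = -9 - 60 = -69$)
$R = \frac{37036717195}{59164939996}$ ($R = \frac{245592}{394949} + \frac{623}{149804} = \frac{37036717195}{59164939996} \approx 0.62599$)
$\frac{R}{x{\left(-425,K{\left(2,31 \right)} \right)}} = \frac{37036717195}{59164939996 \left(-69\right)} = \frac{37036717195}{59164939996} \left(- \frac{1}{69}\right) = - \frac{37036717195}{4082380859724}$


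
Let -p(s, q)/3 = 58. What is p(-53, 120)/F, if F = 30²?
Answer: -29/150 ≈ -0.19333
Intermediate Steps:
F = 900
p(s, q) = -174 (p(s, q) = -3*58 = -174)
p(-53, 120)/F = -174/900 = -174*1/900 = -29/150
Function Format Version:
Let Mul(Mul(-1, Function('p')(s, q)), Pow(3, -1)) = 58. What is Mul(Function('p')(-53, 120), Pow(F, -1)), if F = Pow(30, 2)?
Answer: Rational(-29, 150) ≈ -0.19333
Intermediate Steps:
F = 900
Function('p')(s, q) = -174 (Function('p')(s, q) = Mul(-3, 58) = -174)
Mul(Function('p')(-53, 120), Pow(F, -1)) = Mul(-174, Pow(900, -1)) = Mul(-174, Rational(1, 900)) = Rational(-29, 150)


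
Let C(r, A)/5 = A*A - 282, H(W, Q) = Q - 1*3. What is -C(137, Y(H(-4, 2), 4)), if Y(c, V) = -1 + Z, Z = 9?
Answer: 1090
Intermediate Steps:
H(W, Q) = -3 + Q (H(W, Q) = Q - 3 = -3 + Q)
Y(c, V) = 8 (Y(c, V) = -1 + 9 = 8)
C(r, A) = -1410 + 5*A**2 (C(r, A) = 5*(A*A - 282) = 5*(A**2 - 282) = 5*(-282 + A**2) = -1410 + 5*A**2)
-C(137, Y(H(-4, 2), 4)) = -(-1410 + 5*8**2) = -(-1410 + 5*64) = -(-1410 + 320) = -1*(-1090) = 1090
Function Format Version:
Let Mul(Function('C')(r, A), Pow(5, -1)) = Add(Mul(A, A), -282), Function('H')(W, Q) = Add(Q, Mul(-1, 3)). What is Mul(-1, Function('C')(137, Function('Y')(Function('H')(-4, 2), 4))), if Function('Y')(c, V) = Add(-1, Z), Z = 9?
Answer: 1090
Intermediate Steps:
Function('H')(W, Q) = Add(-3, Q) (Function('H')(W, Q) = Add(Q, -3) = Add(-3, Q))
Function('Y')(c, V) = 8 (Function('Y')(c, V) = Add(-1, 9) = 8)
Function('C')(r, A) = Add(-1410, Mul(5, Pow(A, 2))) (Function('C')(r, A) = Mul(5, Add(Mul(A, A), -282)) = Mul(5, Add(Pow(A, 2), -282)) = Mul(5, Add(-282, Pow(A, 2))) = Add(-1410, Mul(5, Pow(A, 2))))
Mul(-1, Function('C')(137, Function('Y')(Function('H')(-4, 2), 4))) = Mul(-1, Add(-1410, Mul(5, Pow(8, 2)))) = Mul(-1, Add(-1410, Mul(5, 64))) = Mul(-1, Add(-1410, 320)) = Mul(-1, -1090) = 1090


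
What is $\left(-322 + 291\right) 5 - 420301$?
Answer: $-420456$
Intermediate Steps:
$\left(-322 + 291\right) 5 - 420301 = \left(-31\right) 5 - 420301 = -155 - 420301 = -420456$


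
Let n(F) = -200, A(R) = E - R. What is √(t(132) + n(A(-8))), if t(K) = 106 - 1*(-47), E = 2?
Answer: I*√47 ≈ 6.8557*I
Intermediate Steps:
A(R) = 2 - R
t(K) = 153 (t(K) = 106 + 47 = 153)
√(t(132) + n(A(-8))) = √(153 - 200) = √(-47) = I*√47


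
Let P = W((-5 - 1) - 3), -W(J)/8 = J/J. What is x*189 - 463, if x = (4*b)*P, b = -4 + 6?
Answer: -12559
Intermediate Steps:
b = 2
W(J) = -8 (W(J) = -8*J/J = -8*1 = -8)
P = -8
x = -64 (x = (4*2)*(-8) = 8*(-8) = -64)
x*189 - 463 = -64*189 - 463 = -12096 - 463 = -12559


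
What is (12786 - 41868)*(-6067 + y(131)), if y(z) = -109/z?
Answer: 176464692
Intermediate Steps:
(12786 - 41868)*(-6067 + y(131)) = (12786 - 41868)*(-6067 - 109/131) = -29082*(-6067 - 109*1/131) = -29082*(-6067 - 109/131) = -29082*(-794886/131) = 176464692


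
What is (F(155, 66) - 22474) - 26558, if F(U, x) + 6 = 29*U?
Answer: -44543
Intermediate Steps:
F(U, x) = -6 + 29*U
(F(155, 66) - 22474) - 26558 = ((-6 + 29*155) - 22474) - 26558 = ((-6 + 4495) - 22474) - 26558 = (4489 - 22474) - 26558 = -17985 - 26558 = -44543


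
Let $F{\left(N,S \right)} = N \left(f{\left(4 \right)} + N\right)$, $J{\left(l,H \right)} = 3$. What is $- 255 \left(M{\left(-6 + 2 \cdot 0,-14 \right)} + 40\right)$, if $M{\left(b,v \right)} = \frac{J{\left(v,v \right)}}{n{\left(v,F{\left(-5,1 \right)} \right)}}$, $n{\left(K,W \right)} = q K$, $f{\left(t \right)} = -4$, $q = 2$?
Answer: $- \frac{284835}{28} \approx -10173.0$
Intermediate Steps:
$F{\left(N,S \right)} = N \left(-4 + N\right)$
$n{\left(K,W \right)} = 2 K$
$M{\left(b,v \right)} = \frac{3}{2 v}$
$- 255 \left(M{\left(-6 + 2 \cdot 0,-14 \right)} + 40\right) = - 255 \left(\frac{3}{2 \left(-14\right)} + 40\right) = - 255 \left(\frac{3}{2} \left(- \frac{1}{14}\right) + 40\right) = - 255 \left(- \frac{3}{28} + 40\right) = \left(-255\right) \frac{1117}{28} = - \frac{284835}{28}$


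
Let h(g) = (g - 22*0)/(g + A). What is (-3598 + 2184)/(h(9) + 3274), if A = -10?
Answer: -1414/3265 ≈ -0.43308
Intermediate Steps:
h(g) = g/(-10 + g) (h(g) = (g - 22*0)/(g - 10) = (g + 0)/(-10 + g) = g/(-10 + g))
(-3598 + 2184)/(h(9) + 3274) = (-3598 + 2184)/(9/(-10 + 9) + 3274) = -1414/(9/(-1) + 3274) = -1414/(9*(-1) + 3274) = -1414/(-9 + 3274) = -1414/3265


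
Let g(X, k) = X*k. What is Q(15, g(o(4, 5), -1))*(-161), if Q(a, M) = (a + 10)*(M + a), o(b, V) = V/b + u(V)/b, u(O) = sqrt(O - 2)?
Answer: -221375/4 + 4025*sqrt(3)/4 ≈ -53601.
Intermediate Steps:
u(O) = sqrt(-2 + O)
o(b, V) = V/b + sqrt(-2 + V)/b
Q(a, M) = (10 + a)*(M + a)
Q(15, g(o(4, 5), -1))*(-161) = (15**2 + 10*(((5 + sqrt(-2 + 5))/4)*(-1)) + 10*15 + (((5 + sqrt(-2 + 5))/4)*(-1))*15)*(-161) = (225 + 10*(((5 + sqrt(3))/4)*(-1)) + 150 + (((5 + sqrt(3))/4)*(-1))*15)*(-161) = (225 + 10*((5/4 + sqrt(3)/4)*(-1)) + 150 + ((5/4 + sqrt(3)/4)*(-1))*15)*(-161) = (225 + 10*(-5/4 - sqrt(3)/4) + 150 + (-5/4 - sqrt(3)/4)*15)*(-161) = (225 + (-25/2 - 5*sqrt(3)/2) + 150 + (-75/4 - 15*sqrt(3)/4))*(-161) = (1375/4 - 25*sqrt(3)/4)*(-161) = -221375/4 + 4025*sqrt(3)/4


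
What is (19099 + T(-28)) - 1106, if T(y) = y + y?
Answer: 17937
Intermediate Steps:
T(y) = 2*y
(19099 + T(-28)) - 1106 = (19099 + 2*(-28)) - 1106 = (19099 - 56) - 1106 = 19043 - 1106 = 17937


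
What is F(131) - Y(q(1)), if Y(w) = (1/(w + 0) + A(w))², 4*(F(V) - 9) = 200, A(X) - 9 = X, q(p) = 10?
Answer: -30581/100 ≈ -305.81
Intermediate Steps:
A(X) = 9 + X
F(V) = 59 (F(V) = 9 + (¼)*200 = 9 + 50 = 59)
Y(w) = (9 + w + 1/w)² (Y(w) = (1/(w + 0) + (9 + w))² = (1/w + (9 + w))² = (9 + w + 1/w)²)
F(131) - Y(q(1)) = 59 - (1 + 10*(9 + 10))²/10² = 59 - (1 + 10*19)²/100 = 59 - (1 + 190)²/100 = 59 - 191²/100 = 59 - 36481/100 = -30581/100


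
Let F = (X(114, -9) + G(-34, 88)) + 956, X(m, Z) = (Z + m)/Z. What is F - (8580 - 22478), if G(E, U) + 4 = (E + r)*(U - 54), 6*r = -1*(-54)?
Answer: 41965/3 ≈ 13988.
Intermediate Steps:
r = 9 (r = (-1*(-54))/6 = (⅙)*54 = 9)
G(E, U) = -4 + (-54 + U)*(9 + E) (G(E, U) = -4 + (E + 9)*(U - 54) = -4 + (9 + E)*(-54 + U) = -4 + (-54 + U)*(9 + E))
X(m, Z) = (Z + m)/Z
F = 271/3 (F = ((-9 + 114)/(-9) + (-490 - 54*(-34) + 9*88 - 34*88)) + 956 = (-⅑*105 + (-490 + 1836 + 792 - 2992)) + 956 = (-35/3 - 854) + 956 = -2597/3 + 956 = 271/3 ≈ 90.333)
F - (8580 - 22478) = 271/3 - (8580 - 22478) = 271/3 - 1*(-13898) = 271/3 + 13898 = 41965/3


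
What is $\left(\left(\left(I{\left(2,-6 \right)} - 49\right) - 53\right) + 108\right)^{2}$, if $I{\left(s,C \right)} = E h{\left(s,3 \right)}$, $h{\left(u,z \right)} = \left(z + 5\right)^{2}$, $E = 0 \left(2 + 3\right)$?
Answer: $36$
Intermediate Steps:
$E = 0$ ($E = 0 \cdot 5 = 0$)
$h{\left(u,z \right)} = \left(5 + z\right)^{2}$
$I{\left(s,C \right)} = 0$ ($I{\left(s,C \right)} = 0 \left(5 + 3\right)^{2} = 0 \cdot 8^{2} = 0 \cdot 64 = 0$)
$\left(\left(\left(I{\left(2,-6 \right)} - 49\right) - 53\right) + 108\right)^{2} = \left(\left(\left(0 - 49\right) - 53\right) + 108\right)^{2} = \left(\left(-49 - 53\right) + 108\right)^{2} = \left(-102 + 108\right)^{2} = 6^{2} = 36$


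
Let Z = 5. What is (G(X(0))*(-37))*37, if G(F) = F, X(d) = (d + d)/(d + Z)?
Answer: 0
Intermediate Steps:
X(d) = 2*d/(5 + d) (X(d) = (d + d)/(d + 5) = (2*d)/(5 + d) = 2*d/(5 + d))
(G(X(0))*(-37))*37 = ((2*0/(5 + 0))*(-37))*37 = ((2*0/5)*(-37))*37 = ((2*0*(1/5))*(-37))*37 = (0*(-37))*37 = 0*37 = 0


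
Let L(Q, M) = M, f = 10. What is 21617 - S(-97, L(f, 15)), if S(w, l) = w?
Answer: 21714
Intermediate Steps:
21617 - S(-97, L(f, 15)) = 21617 - 1*(-97) = 21617 + 97 = 21714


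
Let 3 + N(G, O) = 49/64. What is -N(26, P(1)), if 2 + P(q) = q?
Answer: 143/64 ≈ 2.2344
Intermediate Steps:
P(q) = -2 + q
N(G, O) = -143/64 (N(G, O) = -3 + 49/64 = -143/64)
-N(26, P(1)) = -1*(-143/64) = 143/64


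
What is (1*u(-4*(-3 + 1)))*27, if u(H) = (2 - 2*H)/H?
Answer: -189/4 ≈ -47.250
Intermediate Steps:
u(H) = (2 - 2*H)/H
(1*u(-4*(-3 + 1)))*27 = (1*(-2 + 2/((-4*(-3 + 1)))))*27 = (1*(-2 + 2/((-4*(-2)))))*27 = (1*(-2 + 2/8))*27 = (1*(-2 + 2*(⅛)))*27 = (1*(-2 + ¼))*27 = (1*(-7/4))*27 = -7/4*27 = -189/4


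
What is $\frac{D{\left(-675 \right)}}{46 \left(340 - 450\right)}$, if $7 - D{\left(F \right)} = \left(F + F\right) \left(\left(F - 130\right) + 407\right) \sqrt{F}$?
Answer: $- \frac{7}{5060} + \frac{402975 i \sqrt{3}}{253} \approx -0.0013834 + 2758.8 i$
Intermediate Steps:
$D{\left(F \right)} = 7 - 2 F^{\frac{3}{2}} \left(277 + F\right)$ ($D{\left(F \right)} = 7 - \left(F + F\right) \left(\left(F - 130\right) + 407\right) \sqrt{F} = 7 - 2 F \left(\left(F - 130\right) + 407\right) \sqrt{F} = 7 - 2 F \left(\left(-130 + F\right) + 407\right) \sqrt{F} = 7 - 2 F \left(277 + F\right) \sqrt{F} = 7 - 2 F^{\frac{3}{2}} \left(277 + F\right)$)
$\frac{D{\left(-675 \right)}}{46 \left(340 - 450\right)} = \frac{7 - 554 \left(-675\right)^{\frac{3}{2}} - 2 \left(-675\right)^{\frac{5}{2}}}{46 \left(340 - 450\right)} = \frac{7 - 554 \left(- 10125 i \sqrt{3}\right) - 2 \cdot 6834375 i \sqrt{3}}{46 \left(-110\right)} = \frac{7 + 5609250 i \sqrt{3} - 13668750 i \sqrt{3}}{-5060} = \left(7 - 8059500 i \sqrt{3}\right) \left(- \frac{1}{5060}\right) = - \frac{7}{5060} + \frac{402975 i \sqrt{3}}{253}$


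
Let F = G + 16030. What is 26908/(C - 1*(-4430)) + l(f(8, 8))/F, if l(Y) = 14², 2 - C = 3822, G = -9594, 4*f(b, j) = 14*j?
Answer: 21662431/490745 ≈ 44.142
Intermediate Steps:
f(b, j) = 7*j/2 (f(b, j) = (14*j)/4 = 7*j/2)
C = -3820 (C = 2 - 1*3822 = 2 - 3822 = -3820)
F = 6436 (F = -9594 + 16030 = 6436)
l(Y) = 196
26908/(C - 1*(-4430)) + l(f(8, 8))/F = 26908/(-3820 - 1*(-4430)) + 196/6436 = 26908/(-3820 + 4430) + 196*(1/6436) = 26908/610 + 49/1609 = 26908*(1/610) + 49/1609 = 13454/305 + 49/1609 = 21662431/490745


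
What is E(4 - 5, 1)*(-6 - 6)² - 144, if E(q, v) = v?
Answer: 0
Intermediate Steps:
E(4 - 5, 1)*(-6 - 6)² - 144 = 1*(-6 - 6)² - 144 = 1*(-12)² - 144 = 1*144 - 144 = 144 - 144 = 0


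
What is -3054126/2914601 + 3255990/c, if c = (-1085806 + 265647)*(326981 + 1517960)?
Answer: -4621344871177803984/4410213829938103019 ≈ -1.0479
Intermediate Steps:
c = -1513144965619 (c = -820159*1844941 = -1513144965619)
-3054126/2914601 + 3255990/c = -3054126/2914601 + 3255990/(-1513144965619) = -3054126*1/2914601 + 3255990*(-1/1513144965619) = -3054126/2914601 - 3255990/1513144965619 = -4621344871177803984/4410213829938103019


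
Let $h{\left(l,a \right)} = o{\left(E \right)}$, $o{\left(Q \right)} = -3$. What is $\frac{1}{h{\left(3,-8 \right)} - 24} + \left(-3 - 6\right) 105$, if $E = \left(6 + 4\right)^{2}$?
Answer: $- \frac{25516}{27} \approx -945.04$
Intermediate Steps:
$E = 100$ ($E = 10^{2} = 100$)
$h{\left(l,a \right)} = -3$
$\frac{1}{h{\left(3,-8 \right)} - 24} + \left(-3 - 6\right) 105 = \frac{1}{-3 - 24} + \left(-3 - 6\right) 105 = \frac{1}{-27} + \left(-3 - 6\right) 105 = - \frac{1}{27} - 945 = - \frac{25516}{27}$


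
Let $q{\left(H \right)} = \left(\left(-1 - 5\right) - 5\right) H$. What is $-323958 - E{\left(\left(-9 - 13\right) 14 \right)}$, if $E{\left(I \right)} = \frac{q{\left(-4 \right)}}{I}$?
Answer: $- \frac{2267705}{7} \approx -3.2396 \cdot 10^{5}$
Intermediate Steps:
$q{\left(H \right)} = - 11 H$ ($q{\left(H \right)} = \left(-6 - 5\right) H = - 11 H$)
$E{\left(I \right)} = \frac{44}{I}$ ($E{\left(I \right)} = \frac{\left(-11\right) \left(-4\right)}{I} = \frac{44}{I}$)
$-323958 - E{\left(\left(-9 - 13\right) 14 \right)} = -323958 - \frac{44}{\left(-9 - 13\right) 14} = -323958 - \frac{44}{\left(-22\right) 14} = -323958 - \frac{44}{-308} = -323958 - 44 \left(- \frac{1}{308}\right) = -323958 - - \frac{1}{7} = -323958 + \frac{1}{7} = - \frac{2267705}{7}$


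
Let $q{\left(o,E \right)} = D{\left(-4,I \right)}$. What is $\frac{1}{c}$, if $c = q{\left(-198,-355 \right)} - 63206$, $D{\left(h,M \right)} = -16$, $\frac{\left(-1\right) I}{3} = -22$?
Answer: $- \frac{1}{63222} \approx -1.5817 \cdot 10^{-5}$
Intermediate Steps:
$I = 66$ ($I = \left(-3\right) \left(-22\right) = 66$)
$q{\left(o,E \right)} = -16$
$c = -63222$ ($c = -16 - 63206 = -63222$)
$\frac{1}{c} = \frac{1}{-63222} = - \frac{1}{63222}$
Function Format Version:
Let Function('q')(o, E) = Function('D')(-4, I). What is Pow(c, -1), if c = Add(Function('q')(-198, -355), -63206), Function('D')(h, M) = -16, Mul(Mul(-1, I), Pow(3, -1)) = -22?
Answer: Rational(-1, 63222) ≈ -1.5817e-5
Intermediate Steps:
I = 66 (I = Mul(-3, -22) = 66)
Function('q')(o, E) = -16
c = -63222 (c = Add(-16, -63206) = -63222)
Pow(c, -1) = Pow(-63222, -1) = Rational(-1, 63222)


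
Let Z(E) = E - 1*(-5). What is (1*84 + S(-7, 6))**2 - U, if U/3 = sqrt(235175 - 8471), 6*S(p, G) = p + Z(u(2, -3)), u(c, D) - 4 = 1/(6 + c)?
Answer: 16394401/2304 - 12*sqrt(14169) ≈ 5687.2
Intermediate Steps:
u(c, D) = 4 + 1/(6 + c)
Z(E) = 5 + E (Z(E) = E + 5 = 5 + E)
S(p, G) = 73/48 + p/6 (S(p, G) = (p + (5 + (25 + 4*2)/(6 + 2)))/6 = (p + (5 + (25 + 8)/8))/6 = (p + (5 + (1/8)*33))/6 = (p + (5 + 33/8))/6 = (p + 73/8)/6 = (73/8 + p)/6 = 73/48 + p/6)
U = 12*sqrt(14169) (U = 3*sqrt(235175 - 8471) = 3*sqrt(226704) = 3*(4*sqrt(14169)) = 12*sqrt(14169) ≈ 1428.4)
(1*84 + S(-7, 6))**2 - U = (1*84 + (73/48 + (1/6)*(-7)))**2 - 12*sqrt(14169) = (84 + (73/48 - 7/6))**2 - 12*sqrt(14169) = (84 + 17/48)**2 - 12*sqrt(14169) = (4049/48)**2 - 12*sqrt(14169) = 16394401/2304 - 12*sqrt(14169)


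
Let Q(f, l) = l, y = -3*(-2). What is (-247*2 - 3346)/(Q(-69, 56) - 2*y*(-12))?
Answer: -96/5 ≈ -19.200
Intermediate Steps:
y = 6
(-247*2 - 3346)/(Q(-69, 56) - 2*y*(-12)) = (-247*2 - 3346)/(56 - 2*6*(-12)) = (-494 - 3346)/(56 - 12*(-12)) = -3840/(56 + 144) = -3840/200 = -3840*1/200 = -96/5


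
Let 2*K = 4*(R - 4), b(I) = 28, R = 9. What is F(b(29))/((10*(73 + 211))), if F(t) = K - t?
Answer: -9/1420 ≈ -0.0063380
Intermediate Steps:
K = 10 (K = (4*(9 - 4))/2 = (4*5)/2 = (½)*20 = 10)
F(t) = 10 - t
F(b(29))/((10*(73 + 211))) = (10 - 1*28)/((10*(73 + 211))) = (10 - 28)/((10*284)) = -18/2840 = -18*1/2840 = -9/1420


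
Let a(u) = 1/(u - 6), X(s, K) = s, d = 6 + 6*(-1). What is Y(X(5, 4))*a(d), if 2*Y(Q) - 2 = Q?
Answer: -7/12 ≈ -0.58333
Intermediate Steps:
d = 0 (d = 6 - 6 = 0)
a(u) = 1/(-6 + u)
Y(Q) = 1 + Q/2
Y(X(5, 4))*a(d) = (1 + (½)*5)/(-6 + 0) = (1 + 5/2)/(-6) = (7/2)*(-⅙) = -7/12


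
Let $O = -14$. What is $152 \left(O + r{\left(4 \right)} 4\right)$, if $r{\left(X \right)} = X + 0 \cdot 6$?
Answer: $304$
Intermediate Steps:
$r{\left(X \right)} = X$ ($r{\left(X \right)} = X + 0 = X$)
$152 \left(O + r{\left(4 \right)} 4\right) = 152 \left(-14 + 4 \cdot 4\right) = 152 \left(-14 + 16\right) = 152 \cdot 2 = 304$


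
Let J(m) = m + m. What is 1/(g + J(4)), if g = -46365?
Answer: -1/46357 ≈ -2.1572e-5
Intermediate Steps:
J(m) = 2*m
1/(g + J(4)) = 1/(-46365 + 2*4) = 1/(-46365 + 8) = 1/(-46357) = -1/46357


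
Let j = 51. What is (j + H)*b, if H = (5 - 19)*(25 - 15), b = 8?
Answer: -712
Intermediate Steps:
H = -140 (H = -14*10 = -140)
(j + H)*b = (51 - 140)*8 = -89*8 = -712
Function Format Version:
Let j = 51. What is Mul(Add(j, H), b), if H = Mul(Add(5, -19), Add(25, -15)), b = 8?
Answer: -712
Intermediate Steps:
H = -140 (H = Mul(-14, 10) = -140)
Mul(Add(j, H), b) = Mul(Add(51, -140), 8) = Mul(-89, 8) = -712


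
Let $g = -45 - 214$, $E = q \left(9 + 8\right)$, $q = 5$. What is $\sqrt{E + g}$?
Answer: $i \sqrt{174} \approx 13.191 i$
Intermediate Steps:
$E = 85$ ($E = 5 \left(9 + 8\right) = 5 \cdot 17 = 85$)
$g = -259$
$\sqrt{E + g} = \sqrt{85 - 259} = \sqrt{-174} = i \sqrt{174}$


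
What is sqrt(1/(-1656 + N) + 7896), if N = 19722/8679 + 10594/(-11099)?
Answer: sqrt(46052738711416215920282)/2415039164 ≈ 88.859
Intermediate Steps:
N = 3846944/2919037 (N = 19722*(1/8679) + 10594*(-1/11099) = 6574/2893 - 10594/11099 = 3846944/2919037 ≈ 1.3179)
sqrt(1/(-1656 + N) + 7896) = sqrt(1/(-1656 + 3846944/2919037) + 7896) = sqrt(1/(-4830078328/2919037) + 7896) = sqrt(-2919037/4830078328 + 7896) = sqrt(38138295558851/4830078328) = sqrt(46052738711416215920282)/2415039164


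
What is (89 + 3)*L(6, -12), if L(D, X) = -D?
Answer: -552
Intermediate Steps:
(89 + 3)*L(6, -12) = (89 + 3)*(-1*6) = 92*(-6) = -552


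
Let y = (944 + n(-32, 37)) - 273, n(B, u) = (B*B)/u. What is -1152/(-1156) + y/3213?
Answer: 116831/96237 ≈ 1.2140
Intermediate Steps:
n(B, u) = B**2/u
y = 25851/37 (y = (944 + (-32)**2/37) - 273 = (944 + 1024*(1/37)) - 273 = (944 + 1024/37) - 273 = 35952/37 - 273 = 25851/37 ≈ 698.68)
-1152/(-1156) + y/3213 = -1152/(-1156) + (25851/37)/3213 = -1152*(-1/1156) + (25851/37)*(1/3213) = 288/289 + 1231/5661 = 116831/96237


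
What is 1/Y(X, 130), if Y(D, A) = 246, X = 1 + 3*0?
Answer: 1/246 ≈ 0.0040650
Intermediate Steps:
X = 1 (X = 1 + 0 = 1)
1/Y(X, 130) = 1/246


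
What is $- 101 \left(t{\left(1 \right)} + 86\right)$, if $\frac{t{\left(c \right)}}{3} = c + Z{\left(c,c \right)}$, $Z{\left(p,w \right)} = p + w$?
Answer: $-9595$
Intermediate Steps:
$t{\left(c \right)} = 9 c$ ($t{\left(c \right)} = 3 \left(c + \left(c + c\right)\right) = 3 \left(c + 2 c\right) = 3 \cdot 3 c = 9 c$)
$- 101 \left(t{\left(1 \right)} + 86\right) = - 101 \left(9 \cdot 1 + 86\right) = - 101 \left(9 + 86\right) = \left(-101\right) 95 = -9595$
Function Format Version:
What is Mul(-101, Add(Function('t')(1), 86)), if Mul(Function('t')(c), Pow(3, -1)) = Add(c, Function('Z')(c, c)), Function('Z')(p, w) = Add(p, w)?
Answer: -9595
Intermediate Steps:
Function('t')(c) = Mul(9, c) (Function('t')(c) = Mul(3, Add(c, Add(c, c))) = Mul(3, Add(c, Mul(2, c))) = Mul(3, Mul(3, c)) = Mul(9, c))
Mul(-101, Add(Function('t')(1), 86)) = Mul(-101, Add(Mul(9, 1), 86)) = Mul(-101, Add(9, 86)) = Mul(-101, 95) = -9595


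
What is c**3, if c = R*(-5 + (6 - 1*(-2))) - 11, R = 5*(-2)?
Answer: -68921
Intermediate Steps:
R = -10
c = -41 (c = -10*(-5 + (6 - 1*(-2))) - 11 = -10*(-5 + (6 + 2)) - 11 = -10*(-5 + 8) - 11 = -10*3 - 11 = -30 - 11 = -41)
c**3 = (-41)**3 = -68921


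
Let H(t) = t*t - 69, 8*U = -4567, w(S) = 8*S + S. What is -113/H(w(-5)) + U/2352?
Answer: -921605/3067008 ≈ -0.30049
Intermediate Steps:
w(S) = 9*S
U = -4567/8 (U = (1/8)*(-4567) = -4567/8 ≈ -570.88)
H(t) = -69 + t**2 (H(t) = t**2 - 69 = -69 + t**2)
-113/H(w(-5)) + U/2352 = -113/(-69 + (9*(-5))**2) - 4567/8/2352 = -113/(-69 + (-45)**2) - 4567/8*1/2352 = -113/(-69 + 2025) - 4567/18816 = -113/1956 - 4567/18816 = -921605/3067008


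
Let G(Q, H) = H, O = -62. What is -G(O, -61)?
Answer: 61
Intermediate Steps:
-G(O, -61) = -1*(-61) = 61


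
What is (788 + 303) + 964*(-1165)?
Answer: -1121969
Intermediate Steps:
(788 + 303) + 964*(-1165) = 1091 - 1123060 = -1121969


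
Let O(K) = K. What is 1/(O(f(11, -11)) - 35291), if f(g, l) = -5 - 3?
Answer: -1/35299 ≈ -2.8329e-5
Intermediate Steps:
f(g, l) = -8
1/(O(f(11, -11)) - 35291) = 1/(-8 - 35291) = 1/(-35299) = -1/35299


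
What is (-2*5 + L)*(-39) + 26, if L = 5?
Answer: 221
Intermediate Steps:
(-2*5 + L)*(-39) + 26 = (-2*5 + 5)*(-39) + 26 = (-10 + 5)*(-39) + 26 = -5*(-39) + 26 = 195 + 26 = 221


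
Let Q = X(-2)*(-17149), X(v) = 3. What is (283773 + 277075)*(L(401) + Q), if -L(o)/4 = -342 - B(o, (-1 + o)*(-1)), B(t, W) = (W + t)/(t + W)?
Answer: -28084463600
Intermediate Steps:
B(t, W) = 1 (B(t, W) = (W + t)/(W + t) = 1)
L(o) = 1372 (L(o) = -4*(-342 - 1*1) = -4*(-342 - 1) = -4*(-343) = 1372)
Q = -51447 (Q = 3*(-17149) = -51447)
(283773 + 277075)*(L(401) + Q) = (283773 + 277075)*(1372 - 51447) = 560848*(-50075) = -28084463600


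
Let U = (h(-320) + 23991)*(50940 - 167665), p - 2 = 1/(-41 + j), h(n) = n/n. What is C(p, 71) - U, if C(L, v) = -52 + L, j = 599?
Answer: 1562660111701/558 ≈ 2.8005e+9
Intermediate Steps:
h(n) = 1
p = 1117/558 (p = 2 + 1/(-41 + 599) = 2 + 1/558 = 1117/558 ≈ 2.0018)
U = -2800466200 (U = (1 + 23991)*(50940 - 167665) = 23992*(-116725) = -2800466200)
C(p, 71) - U = (-52 + 1117/558) - 1*(-2800466200) = -27899/558 + 2800466200 = 1562660111701/558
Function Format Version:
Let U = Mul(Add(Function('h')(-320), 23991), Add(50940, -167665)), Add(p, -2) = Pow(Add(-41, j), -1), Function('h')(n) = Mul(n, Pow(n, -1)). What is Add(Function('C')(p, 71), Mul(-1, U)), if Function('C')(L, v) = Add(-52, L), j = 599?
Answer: Rational(1562660111701, 558) ≈ 2.8005e+9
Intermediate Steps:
Function('h')(n) = 1
p = Rational(1117, 558) (p = Add(2, Pow(Add(-41, 599), -1)) = Add(2, Pow(558, -1)) = Add(2, Rational(1, 558)) = Rational(1117, 558) ≈ 2.0018)
U = -2800466200 (U = Mul(Add(1, 23991), Add(50940, -167665)) = Mul(23992, -116725) = -2800466200)
Add(Function('C')(p, 71), Mul(-1, U)) = Add(Add(-52, Rational(1117, 558)), Mul(-1, -2800466200)) = Add(Rational(-27899, 558), 2800466200) = Rational(1562660111701, 558)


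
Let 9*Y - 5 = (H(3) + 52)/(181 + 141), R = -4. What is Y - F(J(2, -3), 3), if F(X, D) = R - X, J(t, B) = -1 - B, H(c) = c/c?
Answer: 19051/2898 ≈ 6.5738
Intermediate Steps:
H(c) = 1
Y = 1663/2898 (Y = 5/9 + ((1 + 52)/(181 + 141))/9 = 5/9 + (53/322)/9 = 5/9 + (53*(1/322))/9 = 5/9 + (1/9)*(53/322) = 5/9 + 53/2898 = 1663/2898 ≈ 0.57384)
F(X, D) = -4 - X
Y - F(J(2, -3), 3) = 1663/2898 - (-4 - (-1 - 1*(-3))) = 1663/2898 - (-4 - (-1 + 3)) = 1663/2898 - (-4 - 1*2) = 1663/2898 - (-4 - 2) = 1663/2898 - 1*(-6) = 1663/2898 + 6 = 19051/2898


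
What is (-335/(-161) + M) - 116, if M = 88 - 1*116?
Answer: -22849/161 ≈ -141.92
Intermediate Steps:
M = -28 (M = 88 - 116 = -28)
(-335/(-161) + M) - 116 = (-335/(-161) - 28) - 116 = (-335*(-1/161) - 28) - 116 = (335/161 - 28) - 116 = -4173/161 - 116 = -22849/161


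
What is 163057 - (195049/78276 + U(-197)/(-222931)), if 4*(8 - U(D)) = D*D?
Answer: 711331092727190/4362536739 ≈ 1.6305e+5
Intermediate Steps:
U(D) = 8 - D²/4 (U(D) = 8 - D*D/4 = 8 - D²/4)
163057 - (195049/78276 + U(-197)/(-222931)) = 163057 - (195049/78276 + (8 - ¼*(-197)²)/(-222931)) = 163057 - (195049*(1/78276) + (8 - ¼*38809)*(-1/222931)) = 163057 - (195049/78276 + (8 - 38809/4)*(-1/222931)) = 163057 - (195049/78276 - 38777/4*(-1/222931)) = 163057 - (195049/78276 + 38777/891724) = 163057 - 1*11060323933/4362536739 = 163057 - 11060323933/4362536739 = 711331092727190/4362536739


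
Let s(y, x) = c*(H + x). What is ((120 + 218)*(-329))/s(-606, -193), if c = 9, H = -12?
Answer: 111202/1845 ≈ 60.272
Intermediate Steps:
s(y, x) = -108 + 9*x (s(y, x) = 9*(-12 + x) = -108 + 9*x)
((120 + 218)*(-329))/s(-606, -193) = ((120 + 218)*(-329))/(-108 + 9*(-193)) = (338*(-329))/(-108 - 1737) = -111202/(-1845) = -111202*(-1/1845) = 111202/1845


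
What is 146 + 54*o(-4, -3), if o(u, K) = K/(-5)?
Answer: 892/5 ≈ 178.40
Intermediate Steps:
o(u, K) = -K/5
146 + 54*o(-4, -3) = 146 + 54*(-⅕*(-3)) = 146 + 54*(⅗) = 146 + 162/5 = 892/5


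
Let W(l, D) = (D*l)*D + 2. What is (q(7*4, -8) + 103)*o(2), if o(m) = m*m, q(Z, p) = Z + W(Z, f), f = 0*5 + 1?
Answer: 644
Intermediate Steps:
f = 1 (f = 0 + 1 = 1)
W(l, D) = 2 + l*D² (W(l, D) = l*D² + 2 = 2 + l*D²)
q(Z, p) = 2 + 2*Z (q(Z, p) = Z + (2 + Z*1²) = Z + (2 + Z*1) = Z + (2 + Z) = 2 + 2*Z)
o(m) = m²
(q(7*4, -8) + 103)*o(2) = ((2 + 2*(7*4)) + 103)*2² = ((2 + 2*28) + 103)*4 = ((2 + 56) + 103)*4 = (58 + 103)*4 = 161*4 = 644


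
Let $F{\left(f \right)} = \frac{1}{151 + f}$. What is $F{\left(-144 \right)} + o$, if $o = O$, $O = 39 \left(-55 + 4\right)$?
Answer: $- \frac{13922}{7} \approx -1988.9$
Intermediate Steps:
$O = -1989$ ($O = 39 \left(-51\right) = -1989$)
$o = -1989$
$F{\left(-144 \right)} + o = \frac{1}{151 - 144} - 1989 = \frac{1}{7} - 1989 = - \frac{13922}{7}$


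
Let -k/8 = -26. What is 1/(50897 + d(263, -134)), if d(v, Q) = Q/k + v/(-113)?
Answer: 11752/598106621 ≈ 1.9649e-5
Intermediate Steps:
k = 208 (k = -8*(-26) = 208)
d(v, Q) = -v/113 + Q/208 (d(v, Q) = Q/208 + v/(-113) = Q*(1/208) + v*(-1/113) = Q/208 - v/113 = -v/113 + Q/208)
1/(50897 + d(263, -134)) = 1/(50897 + (-1/113*263 + (1/208)*(-134))) = 1/(50897 + (-263/113 - 67/104)) = 1/(50897 - 34923/11752) = 1/(598106621/11752) = 11752/598106621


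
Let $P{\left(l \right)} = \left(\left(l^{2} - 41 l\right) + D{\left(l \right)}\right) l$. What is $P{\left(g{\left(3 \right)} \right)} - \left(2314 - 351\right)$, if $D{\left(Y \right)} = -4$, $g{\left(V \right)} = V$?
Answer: $-2317$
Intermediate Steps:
$P{\left(l \right)} = l \left(-4 + l^{2} - 41 l\right)$ ($P{\left(l \right)} = \left(\left(l^{2} - 41 l\right) - 4\right) l = \left(-4 + l^{2} - 41 l\right) l = l \left(-4 + l^{2} - 41 l\right)$)
$P{\left(g{\left(3 \right)} \right)} - \left(2314 - 351\right) = 3 \left(-4 + 3^{2} - 123\right) - \left(2314 - 351\right) = 3 \left(-4 + 9 - 123\right) - \left(2314 - 351\right) = 3 \left(-118\right) - 1963 = -354 - 1963 = -2317$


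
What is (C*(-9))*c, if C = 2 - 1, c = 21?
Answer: -189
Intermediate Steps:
C = 1
(C*(-9))*c = (1*(-9))*21 = -9*21 = -189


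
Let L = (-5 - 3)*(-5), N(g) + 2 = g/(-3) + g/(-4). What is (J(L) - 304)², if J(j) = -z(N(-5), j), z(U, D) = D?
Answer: 118336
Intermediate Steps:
N(g) = -2 - 7*g/12 (N(g) = -2 + (g/(-3) + g/(-4)) = -2 + (g*(-⅓) + g*(-¼)) = -2 + (-g/3 - g/4) = -2 - 7*g/12)
L = 40 (L = -8*(-5) = 40)
J(j) = -j
(J(L) - 304)² = (-1*40 - 304)² = (-40 - 304)² = (-344)² = 118336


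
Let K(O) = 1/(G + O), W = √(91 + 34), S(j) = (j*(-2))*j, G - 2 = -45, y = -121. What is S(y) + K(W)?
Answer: -50482211/1724 - 5*√5/1724 ≈ -29282.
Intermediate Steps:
G = -43 (G = 2 - 45 = -43)
S(j) = -2*j² (S(j) = (-2*j)*j = -2*j²)
W = 5*√5 (W = √125 = 5*√5 ≈ 11.180)
K(O) = 1/(-43 + O)
S(y) + K(W) = -2*(-121)² + 1/(-43 + 5*√5) = -2*14641 + 1/(-43 + 5*√5) = -29282 + 1/(-43 + 5*√5)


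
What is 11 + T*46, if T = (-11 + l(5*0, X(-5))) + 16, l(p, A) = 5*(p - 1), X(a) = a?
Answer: 11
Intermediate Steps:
l(p, A) = -5 + 5*p (l(p, A) = 5*(-1 + p) = -5 + 5*p)
T = 0 (T = (-11 + (-5 + 5*(5*0))) + 16 = (-11 + (-5 + 5*0)) + 16 = (-11 + (-5 + 0)) + 16 = (-11 - 5) + 16 = -16 + 16 = 0)
11 + T*46 = 11 + 0*46 = 11 + 0 = 11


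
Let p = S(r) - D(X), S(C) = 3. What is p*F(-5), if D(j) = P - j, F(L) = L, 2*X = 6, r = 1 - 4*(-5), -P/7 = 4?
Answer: -170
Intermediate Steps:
P = -28 (P = -7*4 = -28)
r = 21 (r = 1 + 20 = 21)
X = 3 (X = (½)*6 = 3)
D(j) = -28 - j
p = 34 (p = 3 - (-28 - 1*3) = 3 - (-28 - 3) = 3 - 1*(-31) = 3 + 31 = 34)
p*F(-5) = 34*(-5) = -170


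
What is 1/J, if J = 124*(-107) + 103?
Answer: -1/13165 ≈ -7.5959e-5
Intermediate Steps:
J = -13165 (J = -13268 + 103 = -13165)
1/J = 1/(-13165) = -1/13165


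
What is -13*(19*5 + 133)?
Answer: -2964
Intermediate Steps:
-13*(19*5 + 133) = -13*(95 + 133) = -13*228 = -2964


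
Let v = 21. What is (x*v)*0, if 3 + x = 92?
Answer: 0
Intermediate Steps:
x = 89 (x = -3 + 92 = 89)
(x*v)*0 = (89*21)*0 = 1869*0 = 0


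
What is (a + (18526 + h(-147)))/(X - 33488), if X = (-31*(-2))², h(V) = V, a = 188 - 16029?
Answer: -1269/14822 ≈ -0.085616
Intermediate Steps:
a = -15841
X = 3844 (X = 62² = 3844)
(a + (18526 + h(-147)))/(X - 33488) = (-15841 + (18526 - 147))/(3844 - 33488) = (-15841 + 18379)/(-29644) = 2538*(-1/29644) = -1269/14822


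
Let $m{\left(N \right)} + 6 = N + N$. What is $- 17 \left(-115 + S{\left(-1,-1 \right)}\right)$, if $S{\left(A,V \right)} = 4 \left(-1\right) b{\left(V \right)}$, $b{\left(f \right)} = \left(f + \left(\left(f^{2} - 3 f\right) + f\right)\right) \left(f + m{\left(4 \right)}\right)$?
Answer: $2091$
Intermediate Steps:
$m{\left(N \right)} = -6 + 2 N$ ($m{\left(N \right)} = -6 + \left(N + N\right) = -6 + 2 N$)
$b{\left(f \right)} = \left(2 + f\right) \left(f^{2} - f\right)$ ($b{\left(f \right)} = \left(f + \left(\left(f^{2} - 3 f\right) + f\right)\right) \left(f + \left(-6 + 2 \cdot 4\right)\right) = \left(f + \left(f^{2} - 2 f\right)\right) \left(f + \left(-6 + 8\right)\right) = \left(f^{2} - f\right) \left(f + 2\right) = \left(f^{2} - f\right) \left(2 + f\right) = \left(2 + f\right) \left(f^{2} - f\right)$)
$S{\left(A,V \right)} = - 4 V \left(-2 + V + V^{2}\right)$ ($S{\left(A,V \right)} = 4 \left(-1\right) V \left(-2 + V + V^{2}\right) = - 4 V \left(-2 + V + V^{2}\right)$)
$- 17 \left(-115 + S{\left(-1,-1 \right)}\right) = - 17 \left(-115 + 4 \left(-1\right) \left(2 - -1 - \left(-1\right)^{2}\right)\right) = - 17 \left(-115 + 4 \left(-1\right) \left(2 + 1 - 1\right)\right) = - 17 \left(-115 + 4 \left(-1\right) 2\right) = - 17 \left(-115 - 8\right) = \left(-17\right) \left(-123\right) = 2091$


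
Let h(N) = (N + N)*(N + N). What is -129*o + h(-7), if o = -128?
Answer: 16708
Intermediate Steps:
h(N) = 4*N² (h(N) = (2*N)*(2*N) = 4*N²)
-129*o + h(-7) = -129*(-128) + 4*(-7)² = 16512 + 4*49 = 16512 + 196 = 16708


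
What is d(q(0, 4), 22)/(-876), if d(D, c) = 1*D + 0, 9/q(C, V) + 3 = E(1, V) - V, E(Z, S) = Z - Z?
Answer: 3/2044 ≈ 0.0014677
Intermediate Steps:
E(Z, S) = 0
q(C, V) = 9/(-3 - V) (q(C, V) = 9/(-3 + (0 - V)) = 9/(-3 - V))
d(D, c) = D (d(D, c) = D + 0 = D)
d(q(0, 4), 22)/(-876) = -9/(3 + 4)/(-876) = -9/7*(-1/876) = 3/2044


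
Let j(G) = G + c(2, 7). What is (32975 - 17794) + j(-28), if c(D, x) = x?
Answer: 15160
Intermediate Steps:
j(G) = 7 + G (j(G) = G + 7 = 7 + G)
(32975 - 17794) + j(-28) = (32975 - 17794) + (7 - 28) = 15181 - 21 = 15160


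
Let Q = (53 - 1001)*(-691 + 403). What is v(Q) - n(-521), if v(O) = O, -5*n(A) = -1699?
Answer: 1363421/5 ≈ 2.7268e+5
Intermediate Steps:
Q = 273024 (Q = -948*(-288) = 273024)
n(A) = 1699/5 (n(A) = -⅕*(-1699) = 1699/5)
v(Q) - n(-521) = 273024 - 1*1699/5 = 273024 - 1699/5 = 1363421/5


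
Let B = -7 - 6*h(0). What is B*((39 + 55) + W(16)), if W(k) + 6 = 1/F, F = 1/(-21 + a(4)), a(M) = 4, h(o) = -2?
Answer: 355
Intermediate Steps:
F = -1/17 (F = 1/(-21 + 4) = 1/(-17) = -1/17 ≈ -0.058824)
B = 5 (B = -7 - 6*(-2) = -7 + 12 = 5)
W(k) = -23 (W(k) = -6 + 1/(-1/17) = -6 - 17 = -23)
B*((39 + 55) + W(16)) = 5*((39 + 55) - 23) = 5*(94 - 23) = 5*71 = 355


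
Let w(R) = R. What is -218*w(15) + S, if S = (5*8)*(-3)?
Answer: -3390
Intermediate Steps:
S = -120 (S = 40*(-3) = -120)
-218*w(15) + S = -218*15 - 120 = -3270 - 120 = -3390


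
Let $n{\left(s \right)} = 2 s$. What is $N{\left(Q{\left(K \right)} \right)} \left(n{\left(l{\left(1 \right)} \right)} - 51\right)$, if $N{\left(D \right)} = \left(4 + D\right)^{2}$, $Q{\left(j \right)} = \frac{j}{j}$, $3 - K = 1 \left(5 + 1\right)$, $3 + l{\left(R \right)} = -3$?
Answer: $-1575$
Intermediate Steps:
$l{\left(R \right)} = -6$ ($l{\left(R \right)} = -3 - 3 = -6$)
$K = -3$ ($K = 3 - 1 \left(5 + 1\right) = 3 - 1 \cdot 6 = 3 - 6 = -3$)
$Q{\left(j \right)} = 1$
$N{\left(Q{\left(K \right)} \right)} \left(n{\left(l{\left(1 \right)} \right)} - 51\right) = \left(4 + 1\right)^{2} \left(2 \left(-6\right) - 51\right) = 5^{2} \left(-12 - 51\right) = 25 \left(-63\right) = -1575$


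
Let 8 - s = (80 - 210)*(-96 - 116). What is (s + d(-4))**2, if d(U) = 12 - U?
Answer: 758231296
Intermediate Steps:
s = -27552 (s = 8 - (80 - 210)*(-96 - 116) = 8 - (-130)*(-212) = 8 - 1*27560 = 8 - 27560 = -27552)
(s + d(-4))**2 = (-27552 + (12 - 1*(-4)))**2 = (-27552 + (12 + 4))**2 = (-27552 + 16)**2 = (-27536)**2 = 758231296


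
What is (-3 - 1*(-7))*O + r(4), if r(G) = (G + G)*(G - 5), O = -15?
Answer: -68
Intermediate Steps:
r(G) = 2*G*(-5 + G) (r(G) = (2*G)*(-5 + G) = 2*G*(-5 + G))
(-3 - 1*(-7))*O + r(4) = (-3 - 1*(-7))*(-15) + 2*4*(-5 + 4) = (-3 + 7)*(-15) + 2*4*(-1) = 4*(-15) - 8 = -60 - 8 = -68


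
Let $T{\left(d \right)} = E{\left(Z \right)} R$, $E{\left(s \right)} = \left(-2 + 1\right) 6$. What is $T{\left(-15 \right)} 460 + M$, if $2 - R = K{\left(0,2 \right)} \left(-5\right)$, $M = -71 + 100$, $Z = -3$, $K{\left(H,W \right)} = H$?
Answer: $-5491$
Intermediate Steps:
$E{\left(s \right)} = -6$ ($E{\left(s \right)} = \left(-1\right) 6 = -6$)
$M = 29$
$R = 2$ ($R = 2 - 0 \left(-5\right) = 2 - 0 = 2 + 0 = 2$)
$T{\left(d \right)} = -12$ ($T{\left(d \right)} = \left(-6\right) 2 = -12$)
$T{\left(-15 \right)} 460 + M = \left(-12\right) 460 + 29 = -5520 + 29 = -5491$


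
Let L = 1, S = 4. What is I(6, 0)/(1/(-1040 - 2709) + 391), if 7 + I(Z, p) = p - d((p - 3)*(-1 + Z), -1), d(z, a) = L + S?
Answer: -22494/732929 ≈ -0.030691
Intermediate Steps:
d(z, a) = 5 (d(z, a) = 1 + 4 = 5)
I(Z, p) = -12 + p (I(Z, p) = -7 + (p - 1*5) = -7 + (p - 5) = -7 + (-5 + p) = -12 + p)
I(6, 0)/(1/(-1040 - 2709) + 391) = (-12 + 0)/(1/(-1040 - 2709) + 391) = -12/(1/(-3749) + 391) = -12/(-1/3749 + 391) = -12/1465858/3749 = -12*3749/1465858 = -22494/732929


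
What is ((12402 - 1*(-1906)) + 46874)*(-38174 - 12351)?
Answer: -3091220550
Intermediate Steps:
((12402 - 1*(-1906)) + 46874)*(-38174 - 12351) = ((12402 + 1906) + 46874)*(-50525) = (14308 + 46874)*(-50525) = 61182*(-50525) = -3091220550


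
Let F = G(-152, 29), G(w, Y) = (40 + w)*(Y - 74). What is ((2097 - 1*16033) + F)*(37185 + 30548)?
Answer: -602552768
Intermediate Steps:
G(w, Y) = (-74 + Y)*(40 + w) (G(w, Y) = (40 + w)*(-74 + Y) = (-74 + Y)*(40 + w))
F = 5040 (F = -2960 - 74*(-152) + 40*29 + 29*(-152) = -2960 + 11248 + 1160 - 4408 = 5040)
((2097 - 1*16033) + F)*(37185 + 30548) = ((2097 - 1*16033) + 5040)*(37185 + 30548) = ((2097 - 16033) + 5040)*67733 = (-13936 + 5040)*67733 = -8896*67733 = -602552768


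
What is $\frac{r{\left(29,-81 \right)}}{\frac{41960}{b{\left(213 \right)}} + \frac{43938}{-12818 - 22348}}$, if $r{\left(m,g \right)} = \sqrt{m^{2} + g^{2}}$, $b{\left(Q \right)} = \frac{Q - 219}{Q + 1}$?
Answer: $- \frac{17583 \sqrt{7402}}{26314270889} \approx -5.7488 \cdot 10^{-5}$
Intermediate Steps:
$b{\left(Q \right)} = \frac{-219 + Q}{1 + Q}$
$r{\left(m,g \right)} = \sqrt{g^{2} + m^{2}}$
$\frac{r{\left(29,-81 \right)}}{\frac{41960}{b{\left(213 \right)}} + \frac{43938}{-12818 - 22348}} = \frac{\sqrt{\left(-81\right)^{2} + 29^{2}}}{\frac{41960}{\frac{1}{1 + 213} \left(-219 + 213\right)} + \frac{43938}{-12818 - 22348}} = \frac{\sqrt{6561 + 841}}{\frac{41960}{\frac{1}{214} \left(-6\right)} + \frac{43938}{-35166}} = \frac{\sqrt{7402}}{\frac{41960}{\frac{1}{214} \left(-6\right)} + 43938 \left(- \frac{1}{35166}\right)} = \frac{\sqrt{7402}}{\frac{41960}{- \frac{3}{107}} - \frac{7323}{5861}} = \frac{\sqrt{7402}}{41960 \left(- \frac{107}{3}\right) - \frac{7323}{5861}} = \frac{\sqrt{7402}}{- \frac{4489720}{3} - \frac{7323}{5861}} = \frac{\sqrt{7402}}{- \frac{26314270889}{17583}} = \sqrt{7402} \left(- \frac{17583}{26314270889}\right) = - \frac{17583 \sqrt{7402}}{26314270889}$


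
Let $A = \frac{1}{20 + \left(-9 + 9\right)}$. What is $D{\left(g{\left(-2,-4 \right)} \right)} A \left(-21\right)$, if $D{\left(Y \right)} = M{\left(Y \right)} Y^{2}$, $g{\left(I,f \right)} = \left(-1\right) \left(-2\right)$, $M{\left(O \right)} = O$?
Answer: $- \frac{42}{5} \approx -8.4$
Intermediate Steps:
$g{\left(I,f \right)} = 2$
$A = \frac{1}{20}$ ($A = \frac{1}{20 + 0} = \frac{1}{20} \approx 0.05$)
$D{\left(Y \right)} = Y^{3}$ ($D{\left(Y \right)} = Y Y^{2} = Y^{3}$)
$D{\left(g{\left(-2,-4 \right)} \right)} A \left(-21\right) = 2^{3} \cdot \frac{1}{20} \left(-21\right) = 8 \cdot \frac{1}{20} \left(-21\right) = \frac{2}{5} \left(-21\right) = - \frac{42}{5}$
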